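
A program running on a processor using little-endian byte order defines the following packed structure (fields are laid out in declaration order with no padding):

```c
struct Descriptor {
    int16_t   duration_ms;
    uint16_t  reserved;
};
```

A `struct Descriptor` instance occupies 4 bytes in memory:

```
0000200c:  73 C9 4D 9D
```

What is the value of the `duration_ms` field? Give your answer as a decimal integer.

-13965

`duration_ms` is the first field, at byte offset 0, occupying 2 bytes.
Bytes at offsets 0..1: 73 C9.
Little-endian: lowest address holds the least-significant byte.
Reassemble most-significant byte first: C9 73 → 0xC973.
Top bit is set, so as a signed 16-bit value this is 0xC973 − 2^16 = -13965.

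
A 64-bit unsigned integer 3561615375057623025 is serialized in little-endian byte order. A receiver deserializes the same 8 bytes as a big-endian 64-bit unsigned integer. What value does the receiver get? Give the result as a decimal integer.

3561615375057623025 in 64-bit hexadecimal is 0x316D665038E117F1.
Stored little-endian, the bytes at ascending addresses are F1 17 E1 38 50 66 6D 31.
Read back as big-endian, the last byte is least significant, giving 0xF117E13850666D31.
0xF117E13850666D31 = 17372601719588285745.

17372601719588285745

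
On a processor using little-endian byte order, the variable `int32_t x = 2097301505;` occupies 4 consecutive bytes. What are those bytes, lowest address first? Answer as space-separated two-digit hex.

2097301505 in hexadecimal, padded to 32 bits, is 0x7D024801.
Split into bytes (most-significant first): 7D 02 48 01.
In little-endian order the low byte comes first in memory.
So at ascending addresses the bytes are 01 48 02 7D.

01 48 02 7D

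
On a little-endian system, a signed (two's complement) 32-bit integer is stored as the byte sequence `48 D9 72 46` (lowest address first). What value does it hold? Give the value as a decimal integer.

1181931848

Little-endian: lowest address holds the least-significant byte.
Reassemble most-significant byte first: 46 72 D9 48 → 0x4672D948.
0x4672D948 = 1181931848.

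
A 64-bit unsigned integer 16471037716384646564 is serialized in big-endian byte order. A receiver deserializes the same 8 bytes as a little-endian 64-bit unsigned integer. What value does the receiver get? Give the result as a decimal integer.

11818900245920716004

16471037716384646564 in 64-bit hexadecimal is 0xE494E189272B05A4.
Stored big-endian, the bytes at ascending addresses are E4 94 E1 89 27 2B 05 A4.
Read back as little-endian, the first byte is least significant, giving 0xA4052B2789E194E4.
0xA4052B2789E194E4 = 11818900245920716004.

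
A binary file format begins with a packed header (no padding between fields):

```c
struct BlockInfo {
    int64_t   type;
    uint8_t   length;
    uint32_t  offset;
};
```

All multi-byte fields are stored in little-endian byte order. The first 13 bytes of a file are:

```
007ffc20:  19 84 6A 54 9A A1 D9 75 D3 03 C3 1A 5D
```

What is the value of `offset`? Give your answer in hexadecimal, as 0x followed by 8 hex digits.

0x5D1AC303

`offset` follows `type` (8 B), `length` (1 B), so it starts at offset 8 + 1 = 9 and occupies 4 bytes.
Bytes at offsets 9..12: 03 C3 1A 5D.
In little-endian order the low byte comes first in memory.
Reassemble most-significant byte first: 5D 1A C3 03 → 0x5D1AC303.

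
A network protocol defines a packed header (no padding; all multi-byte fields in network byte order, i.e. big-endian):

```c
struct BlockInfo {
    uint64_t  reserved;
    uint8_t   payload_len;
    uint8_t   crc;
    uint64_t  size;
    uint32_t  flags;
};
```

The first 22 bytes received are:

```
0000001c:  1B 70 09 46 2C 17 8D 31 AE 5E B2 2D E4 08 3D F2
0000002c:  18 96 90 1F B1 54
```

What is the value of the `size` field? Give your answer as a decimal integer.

12839168836753299606

`size` follows `reserved` (8 B), `payload_len` (1 B), `crc` (1 B), so it starts at offset 8 + 1 + 1 = 10 and occupies 8 bytes.
Bytes at offsets 10..17: B2 2D E4 08 3D F2 18 96.
Big-endian stores the most-significant byte at the lowest address.
The bytes are already most-significant first: 0xB22DE4083DF21896.
0xB22DE4083DF21896 = 12839168836753299606.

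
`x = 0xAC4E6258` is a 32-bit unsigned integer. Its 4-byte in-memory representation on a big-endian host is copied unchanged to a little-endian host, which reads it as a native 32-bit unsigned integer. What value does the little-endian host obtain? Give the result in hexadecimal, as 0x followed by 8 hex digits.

Stored big-endian, the bytes at ascending addresses are AC 4E 62 58.
Read back as little-endian, the first byte is least significant, giving 0x58624EAC.

0x58624EAC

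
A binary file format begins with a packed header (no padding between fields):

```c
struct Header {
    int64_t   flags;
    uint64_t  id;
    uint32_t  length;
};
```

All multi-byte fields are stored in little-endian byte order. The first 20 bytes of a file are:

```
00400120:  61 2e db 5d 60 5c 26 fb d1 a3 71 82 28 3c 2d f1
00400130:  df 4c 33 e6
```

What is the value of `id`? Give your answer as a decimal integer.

17378612681777456081

`id` follows `flags` (8 bytes), so it starts at byte offset 8 and occupies 8 bytes.
Bytes at offsets 8..15: D1 A3 71 82 28 3C 2D F1.
In little-endian order the low byte comes first in memory.
Reassemble most-significant byte first: F1 2D 3C 28 82 71 A3 D1 → 0xF12D3C288271A3D1.
0xF12D3C288271A3D1 = 17378612681777456081.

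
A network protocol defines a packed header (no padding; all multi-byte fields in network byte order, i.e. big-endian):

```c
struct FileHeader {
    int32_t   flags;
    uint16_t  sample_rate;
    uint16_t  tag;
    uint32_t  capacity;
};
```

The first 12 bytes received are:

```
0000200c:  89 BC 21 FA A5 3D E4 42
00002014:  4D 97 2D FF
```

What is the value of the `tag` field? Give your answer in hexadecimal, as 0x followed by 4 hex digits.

`tag` follows `flags` (4 B), `sample_rate` (2 B), so it starts at offset 4 + 2 = 6 and occupies 2 bytes.
Bytes at offsets 6..7: E4 42.
Big-endian: lowest address holds the most-significant byte.
The bytes are already most-significant first: 0xE442.

0xE442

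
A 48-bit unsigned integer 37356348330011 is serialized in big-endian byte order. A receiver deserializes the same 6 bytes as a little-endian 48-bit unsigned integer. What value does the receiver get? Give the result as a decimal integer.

30034164447521

37356348330011 in 48-bit hexadecimal is 0x21F9B3DF501B.
Stored big-endian, the bytes at ascending addresses are 21 F9 B3 DF 50 1B.
Read back as little-endian, the first byte is least significant, giving 0x1B50DFB3F921.
0x1B50DFB3F921 = 30034164447521.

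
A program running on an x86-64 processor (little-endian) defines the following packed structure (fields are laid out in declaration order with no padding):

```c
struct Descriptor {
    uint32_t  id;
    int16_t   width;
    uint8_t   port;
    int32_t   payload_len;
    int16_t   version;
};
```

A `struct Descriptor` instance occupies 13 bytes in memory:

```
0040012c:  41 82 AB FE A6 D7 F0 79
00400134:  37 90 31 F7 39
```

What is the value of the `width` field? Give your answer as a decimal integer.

`width` follows `id` (4 bytes), so it starts at byte offset 4 and occupies 2 bytes.
Bytes at offsets 4..5: A6 D7.
Little-endian stores the least-significant byte at the lowest address.
Reassemble most-significant byte first: D7 A6 → 0xD7A6.
Top bit is set, so as a signed 16-bit value this is 0xD7A6 − 2^16 = -10330.

-10330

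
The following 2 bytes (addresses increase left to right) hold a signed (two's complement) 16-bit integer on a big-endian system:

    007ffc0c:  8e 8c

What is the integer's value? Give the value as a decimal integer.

-29044

In big-endian order the high byte comes first in memory.
The bytes are already most-significant first: 0x8E8C.
Top bit is set, so as a signed 16-bit value this is 0x8E8C − 2^16 = -29044.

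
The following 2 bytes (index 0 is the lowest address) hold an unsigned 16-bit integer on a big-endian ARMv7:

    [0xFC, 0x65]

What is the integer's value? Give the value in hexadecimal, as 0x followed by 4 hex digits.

0xFC65

Big-endian: lowest address holds the most-significant byte.
The bytes are already most-significant first: 0xFC65.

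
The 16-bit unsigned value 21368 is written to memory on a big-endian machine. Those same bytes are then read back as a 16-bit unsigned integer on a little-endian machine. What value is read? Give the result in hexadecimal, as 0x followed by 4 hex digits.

0x7853

21368 in 16-bit hexadecimal is 0x5378.
Stored big-endian, the bytes at ascending addresses are 53 78.
Read back as little-endian, the first byte is least significant, giving 0x7853.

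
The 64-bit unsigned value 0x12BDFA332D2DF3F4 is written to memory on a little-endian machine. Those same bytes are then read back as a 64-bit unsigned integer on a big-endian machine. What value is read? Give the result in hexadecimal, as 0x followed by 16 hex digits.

Stored little-endian, the bytes at ascending addresses are F4 F3 2D 2D 33 FA BD 12.
Read back as big-endian, the last byte is least significant, giving 0xF4F32D2D33FABD12.

0xF4F32D2D33FABD12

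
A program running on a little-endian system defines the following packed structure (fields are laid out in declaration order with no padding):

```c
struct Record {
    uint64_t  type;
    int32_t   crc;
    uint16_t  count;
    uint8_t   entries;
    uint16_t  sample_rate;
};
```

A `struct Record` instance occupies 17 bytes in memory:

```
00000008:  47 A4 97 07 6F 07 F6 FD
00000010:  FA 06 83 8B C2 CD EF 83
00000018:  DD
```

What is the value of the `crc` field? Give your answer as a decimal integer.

`crc` follows `type` (8 bytes), so it starts at byte offset 8 and occupies 4 bytes.
Bytes at offsets 8..11: FA 06 83 8B.
In little-endian order the low byte comes first in memory.
Reassemble most-significant byte first: 8B 83 06 FA → 0x8B8306FA.
Top bit is set, so as a signed 32-bit value this is 0x8B8306FA − 2^32 = -1954347270.

-1954347270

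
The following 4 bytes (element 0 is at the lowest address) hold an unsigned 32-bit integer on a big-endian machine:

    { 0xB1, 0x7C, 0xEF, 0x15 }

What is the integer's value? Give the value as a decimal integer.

Big-endian: lowest address holds the most-significant byte.
The bytes are already most-significant first: 0xB17CEF15.
0xB17CEF15 = 2977754901.

2977754901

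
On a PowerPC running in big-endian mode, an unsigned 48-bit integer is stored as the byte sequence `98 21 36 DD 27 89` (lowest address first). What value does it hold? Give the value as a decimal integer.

167268421805961

Big-endian: lowest address holds the most-significant byte.
The bytes are already most-significant first: 0x982136DD2789.
0x982136DD2789 = 167268421805961.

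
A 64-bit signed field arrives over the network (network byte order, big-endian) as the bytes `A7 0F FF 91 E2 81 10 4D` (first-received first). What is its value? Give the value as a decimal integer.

-6408622742689476531

Big-endian: lowest address holds the most-significant byte.
The bytes are already most-significant first: 0xA70FFF91E281104D.
Top bit is set, so as a signed 64-bit value this is 0xA70FFF91E281104D − 2^64 = -6408622742689476531.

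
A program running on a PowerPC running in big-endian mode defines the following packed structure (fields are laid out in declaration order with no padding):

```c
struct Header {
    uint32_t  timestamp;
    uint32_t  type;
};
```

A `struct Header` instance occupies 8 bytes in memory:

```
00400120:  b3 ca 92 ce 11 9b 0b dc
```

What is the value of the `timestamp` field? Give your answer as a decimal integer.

3016397518

`timestamp` is the first field, at byte offset 0, occupying 4 bytes.
Bytes at offsets 0..3: B3 CA 92 CE.
Big-endian: lowest address holds the most-significant byte.
The bytes are already most-significant first: 0xB3CA92CE.
0xB3CA92CE = 3016397518.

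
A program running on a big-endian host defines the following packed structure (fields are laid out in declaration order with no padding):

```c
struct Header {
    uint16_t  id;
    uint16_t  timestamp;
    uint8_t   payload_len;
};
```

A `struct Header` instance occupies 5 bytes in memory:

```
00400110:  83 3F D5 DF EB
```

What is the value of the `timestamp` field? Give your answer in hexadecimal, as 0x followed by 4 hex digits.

0xD5DF

`timestamp` follows `id` (2 bytes), so it starts at byte offset 2 and occupies 2 bytes.
Bytes at offsets 2..3: D5 DF.
In big-endian order the high byte comes first in memory.
The bytes are already most-significant first: 0xD5DF.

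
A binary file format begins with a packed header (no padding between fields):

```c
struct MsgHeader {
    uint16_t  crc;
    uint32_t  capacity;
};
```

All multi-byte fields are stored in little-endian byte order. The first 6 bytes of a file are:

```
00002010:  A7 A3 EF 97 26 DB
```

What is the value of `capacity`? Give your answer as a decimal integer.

`capacity` follows `crc` (2 bytes), so it starts at byte offset 2 and occupies 4 bytes.
Bytes at offsets 2..5: EF 97 26 DB.
In little-endian order the low byte comes first in memory.
Reassemble most-significant byte first: DB 26 97 EF → 0xDB2697EF.
0xDB2697EF = 3676739567.

3676739567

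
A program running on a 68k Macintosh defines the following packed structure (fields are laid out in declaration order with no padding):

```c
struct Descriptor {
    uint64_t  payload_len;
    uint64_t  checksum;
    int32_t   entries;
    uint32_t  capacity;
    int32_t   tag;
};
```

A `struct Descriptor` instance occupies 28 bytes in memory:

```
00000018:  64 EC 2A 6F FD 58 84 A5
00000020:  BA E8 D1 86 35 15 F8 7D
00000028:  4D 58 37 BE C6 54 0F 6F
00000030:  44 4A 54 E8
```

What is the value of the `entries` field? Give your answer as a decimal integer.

1297627070

`entries` follows `payload_len` (8 B), `checksum` (8 B), so it starts at offset 8 + 8 = 16 and occupies 4 bytes.
Bytes at offsets 16..19: 4D 58 37 BE.
Big-endian: lowest address holds the most-significant byte.
The bytes are already most-significant first: 0x4D5837BE.
0x4D5837BE = 1297627070.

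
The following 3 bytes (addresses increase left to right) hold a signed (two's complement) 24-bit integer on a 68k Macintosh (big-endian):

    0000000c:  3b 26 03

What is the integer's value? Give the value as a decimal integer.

3876355

Big-endian: lowest address holds the most-significant byte.
The bytes are already most-significant first: 0x3B2603.
0x3B2603 = 3876355.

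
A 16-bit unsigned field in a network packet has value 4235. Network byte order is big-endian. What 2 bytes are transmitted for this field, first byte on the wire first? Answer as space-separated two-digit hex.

10 8B

4235 in hexadecimal, padded to 16 bits, is 0x108B.
Split into bytes (most-significant first): 10 8B.
Big-endian: lowest address holds the most-significant byte.
So the memory order matches the most-significant-first order: 10 8B.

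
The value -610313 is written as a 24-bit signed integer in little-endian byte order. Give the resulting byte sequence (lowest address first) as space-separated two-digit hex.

F7 AF F6

Two's complement of -610313 in 24 bits: 610313 = 0x095009; invert → 0xF6AFF6; add 1 → 0xF6AFF7.
Split into bytes (most-significant first): F6 AF F7.
Little-endian: lowest address holds the least-significant byte.
So at ascending addresses the bytes are F7 AF F6.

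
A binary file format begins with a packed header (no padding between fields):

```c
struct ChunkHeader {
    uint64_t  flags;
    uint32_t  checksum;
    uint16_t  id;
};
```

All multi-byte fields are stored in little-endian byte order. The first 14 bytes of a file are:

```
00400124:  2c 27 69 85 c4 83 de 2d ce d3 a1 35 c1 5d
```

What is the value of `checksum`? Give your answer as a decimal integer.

899797966

`checksum` follows `flags` (8 bytes), so it starts at byte offset 8 and occupies 4 bytes.
Bytes at offsets 8..11: CE D3 A1 35.
Little-endian: lowest address holds the least-significant byte.
Reassemble most-significant byte first: 35 A1 D3 CE → 0x35A1D3CE.
0x35A1D3CE = 899797966.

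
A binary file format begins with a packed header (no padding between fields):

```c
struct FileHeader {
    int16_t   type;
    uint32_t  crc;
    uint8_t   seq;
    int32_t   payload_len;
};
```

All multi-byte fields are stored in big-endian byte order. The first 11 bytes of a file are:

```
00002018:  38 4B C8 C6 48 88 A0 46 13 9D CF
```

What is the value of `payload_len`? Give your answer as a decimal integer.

1175690703

`payload_len` follows `type` (2 B), `crc` (4 B), `seq` (1 B), so it starts at offset 2 + 4 + 1 = 7 and occupies 4 bytes.
Bytes at offsets 7..10: 46 13 9D CF.
Big-endian stores the most-significant byte at the lowest address.
The bytes are already most-significant first: 0x46139DCF.
0x46139DCF = 1175690703.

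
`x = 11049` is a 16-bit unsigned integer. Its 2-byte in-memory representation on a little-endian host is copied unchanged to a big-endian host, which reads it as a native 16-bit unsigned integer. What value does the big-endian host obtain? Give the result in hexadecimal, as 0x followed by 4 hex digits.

0x292B

11049 in 16-bit hexadecimal is 0x2B29.
Stored little-endian, the bytes at ascending addresses are 29 2B.
Read back as big-endian, the last byte is least significant, giving 0x292B.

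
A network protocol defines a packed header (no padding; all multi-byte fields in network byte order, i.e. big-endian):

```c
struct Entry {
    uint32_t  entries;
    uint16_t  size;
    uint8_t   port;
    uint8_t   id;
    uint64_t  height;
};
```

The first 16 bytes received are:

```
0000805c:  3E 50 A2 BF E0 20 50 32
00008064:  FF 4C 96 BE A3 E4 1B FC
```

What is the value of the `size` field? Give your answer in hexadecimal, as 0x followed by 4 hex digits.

`size` follows `entries` (4 bytes), so it starts at byte offset 4 and occupies 2 bytes.
Bytes at offsets 4..5: E0 20.
In big-endian order the high byte comes first in memory.
The bytes are already most-significant first: 0xE020.

0xE020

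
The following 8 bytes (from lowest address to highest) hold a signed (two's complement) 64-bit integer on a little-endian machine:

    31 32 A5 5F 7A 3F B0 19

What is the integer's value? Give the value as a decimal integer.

Little-endian: lowest address holds the least-significant byte.
Reassemble most-significant byte first: 19 B0 3F 7A 5F A5 32 31 → 0x19B03F7A5FA53231.
0x19B03F7A5FA53231 = 1851049241672495665.

1851049241672495665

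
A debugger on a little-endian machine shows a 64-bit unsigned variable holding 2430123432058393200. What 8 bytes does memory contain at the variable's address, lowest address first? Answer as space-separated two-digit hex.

2430123432058393200 in hexadecimal, padded to 64 bits, is 0x21B98862D8319270.
Split into bytes (most-significant first): 21 B9 88 62 D8 31 92 70.
Little-endian stores the least-significant byte at the lowest address.
So at ascending addresses the bytes are 70 92 31 D8 62 88 B9 21.

70 92 31 D8 62 88 B9 21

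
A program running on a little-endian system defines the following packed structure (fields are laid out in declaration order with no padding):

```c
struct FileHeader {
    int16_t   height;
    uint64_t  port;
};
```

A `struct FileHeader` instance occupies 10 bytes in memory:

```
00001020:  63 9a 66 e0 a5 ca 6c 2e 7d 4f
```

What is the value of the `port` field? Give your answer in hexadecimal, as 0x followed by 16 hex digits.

0x4F7D2E6CCAA5E066

`port` follows `height` (2 bytes), so it starts at byte offset 2 and occupies 8 bytes.
Bytes at offsets 2..9: 66 E0 A5 CA 6C 2E 7D 4F.
Little-endian: lowest address holds the least-significant byte.
Reassemble most-significant byte first: 4F 7D 2E 6C CA A5 E0 66 → 0x4F7D2E6CCAA5E066.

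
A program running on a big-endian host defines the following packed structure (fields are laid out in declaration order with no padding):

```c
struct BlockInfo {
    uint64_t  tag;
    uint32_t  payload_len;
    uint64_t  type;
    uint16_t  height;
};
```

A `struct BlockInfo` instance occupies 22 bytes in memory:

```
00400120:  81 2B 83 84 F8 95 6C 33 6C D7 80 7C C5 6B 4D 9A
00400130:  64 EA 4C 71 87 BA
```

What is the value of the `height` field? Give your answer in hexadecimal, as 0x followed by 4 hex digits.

`height` follows `tag` (8 B), `payload_len` (4 B), `type` (8 B), so it starts at offset 8 + 4 + 8 = 20 and occupies 2 bytes.
Bytes at offsets 20..21: 87 BA.
Big-endian stores the most-significant byte at the lowest address.
The bytes are already most-significant first: 0x87BA.

0x87BA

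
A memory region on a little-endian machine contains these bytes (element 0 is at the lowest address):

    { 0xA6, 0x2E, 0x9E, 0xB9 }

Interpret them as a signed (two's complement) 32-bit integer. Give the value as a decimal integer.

Little-endian stores the least-significant byte at the lowest address.
Reassemble most-significant byte first: B9 9E 2E A6 → 0xB99E2EA6.
Top bit is set, so as a signed 32-bit value this is 0xB99E2EA6 − 2^32 = -1180815706.

-1180815706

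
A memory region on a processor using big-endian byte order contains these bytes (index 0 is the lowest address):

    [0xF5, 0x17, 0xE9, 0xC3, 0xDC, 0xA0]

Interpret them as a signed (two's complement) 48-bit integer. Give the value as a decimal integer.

-11991921730400

Big-endian stores the most-significant byte at the lowest address.
The bytes are already most-significant first: 0xF517E9C3DCA0.
Top bit is set, so as a signed 48-bit value this is 0xF517E9C3DCA0 − 2^48 = -11991921730400.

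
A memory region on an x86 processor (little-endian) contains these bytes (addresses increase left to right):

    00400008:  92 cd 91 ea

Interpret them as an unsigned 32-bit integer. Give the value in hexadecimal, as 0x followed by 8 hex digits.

0xEA91CD92

Little-endian: lowest address holds the least-significant byte.
Reassemble most-significant byte first: EA 91 CD 92 → 0xEA91CD92.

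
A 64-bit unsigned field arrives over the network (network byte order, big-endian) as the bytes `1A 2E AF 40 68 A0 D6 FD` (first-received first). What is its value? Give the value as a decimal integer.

1886637985082955517

Big-endian stores the most-significant byte at the lowest address.
The bytes are already most-significant first: 0x1A2EAF4068A0D6FD.
0x1A2EAF4068A0D6FD = 1886637985082955517.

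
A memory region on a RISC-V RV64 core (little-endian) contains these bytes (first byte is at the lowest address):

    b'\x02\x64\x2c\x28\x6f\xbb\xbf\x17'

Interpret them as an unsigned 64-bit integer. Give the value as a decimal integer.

Little-endian: lowest address holds the least-significant byte.
Reassemble most-significant byte first: 17 BF BB 6F 28 2C 64 02 → 0x17BFBB6F282C6402.
0x17BFBB6F282C6402 = 1711292469513839618.

1711292469513839618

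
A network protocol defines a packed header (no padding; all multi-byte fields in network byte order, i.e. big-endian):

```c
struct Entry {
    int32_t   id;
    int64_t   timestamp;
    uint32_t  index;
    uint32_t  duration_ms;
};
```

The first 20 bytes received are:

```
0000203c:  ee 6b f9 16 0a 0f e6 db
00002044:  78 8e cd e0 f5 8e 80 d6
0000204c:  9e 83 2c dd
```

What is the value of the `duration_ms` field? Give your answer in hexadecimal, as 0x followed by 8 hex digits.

0x9E832CDD

`duration_ms` follows `id` (4 B), `timestamp` (8 B), `index` (4 B), so it starts at offset 4 + 8 + 4 = 16 and occupies 4 bytes.
Bytes at offsets 16..19: 9E 83 2C DD.
Big-endian stores the most-significant byte at the lowest address.
The bytes are already most-significant first: 0x9E832CDD.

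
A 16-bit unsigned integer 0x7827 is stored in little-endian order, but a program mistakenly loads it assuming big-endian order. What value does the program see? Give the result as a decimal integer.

Stored little-endian, the bytes at ascending addresses are 27 78.
Read back as big-endian, the last byte is least significant, giving 0x2778.
0x2778 = 10104.

10104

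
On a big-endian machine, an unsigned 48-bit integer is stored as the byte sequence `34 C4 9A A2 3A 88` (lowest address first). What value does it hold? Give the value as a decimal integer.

Big-endian stores the most-significant byte at the lowest address.
The bytes are already most-significant first: 0x34C49AA23A88.
0x34C49AA23A88 = 58019012557448.

58019012557448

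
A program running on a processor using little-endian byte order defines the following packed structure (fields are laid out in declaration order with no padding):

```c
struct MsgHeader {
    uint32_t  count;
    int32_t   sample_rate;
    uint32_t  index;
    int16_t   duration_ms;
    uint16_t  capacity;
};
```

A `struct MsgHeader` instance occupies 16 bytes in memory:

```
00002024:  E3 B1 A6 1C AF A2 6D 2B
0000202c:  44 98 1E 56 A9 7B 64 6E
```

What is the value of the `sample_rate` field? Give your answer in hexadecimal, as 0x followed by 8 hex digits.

`sample_rate` follows `count` (4 bytes), so it starts at byte offset 4 and occupies 4 bytes.
Bytes at offsets 4..7: AF A2 6D 2B.
In little-endian order the low byte comes first in memory.
Reassemble most-significant byte first: 2B 6D A2 AF → 0x2B6DA2AF.

0x2B6DA2AF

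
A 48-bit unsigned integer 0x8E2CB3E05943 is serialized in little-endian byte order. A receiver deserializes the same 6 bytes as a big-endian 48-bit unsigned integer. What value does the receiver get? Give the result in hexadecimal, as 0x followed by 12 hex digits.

0x4359E0B32C8E

Stored little-endian, the bytes at ascending addresses are 43 59 E0 B3 2C 8E.
Read back as big-endian, the last byte is least significant, giving 0x4359E0B32C8E.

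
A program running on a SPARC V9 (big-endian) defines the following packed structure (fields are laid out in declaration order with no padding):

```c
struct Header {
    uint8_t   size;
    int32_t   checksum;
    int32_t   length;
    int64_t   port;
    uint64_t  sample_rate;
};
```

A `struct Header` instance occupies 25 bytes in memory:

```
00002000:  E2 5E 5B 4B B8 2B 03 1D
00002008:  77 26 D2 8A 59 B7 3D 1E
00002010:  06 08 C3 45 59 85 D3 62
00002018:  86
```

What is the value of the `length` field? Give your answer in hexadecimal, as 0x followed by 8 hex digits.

`length` follows `size` (1 B), `checksum` (4 B), so it starts at offset 1 + 4 = 5 and occupies 4 bytes.
Bytes at offsets 5..8: 2B 03 1D 77.
In big-endian order the high byte comes first in memory.
The bytes are already most-significant first: 0x2B031D77.

0x2B031D77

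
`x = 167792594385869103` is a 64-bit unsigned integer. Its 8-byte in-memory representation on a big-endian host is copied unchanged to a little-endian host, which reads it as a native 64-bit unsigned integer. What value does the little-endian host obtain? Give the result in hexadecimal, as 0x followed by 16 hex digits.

0x2F994FC0791E5402

167792594385869103 in 64-bit hexadecimal is 0x02541E79C04F992F.
Stored big-endian, the bytes at ascending addresses are 02 54 1E 79 C0 4F 99 2F.
Read back as little-endian, the first byte is least significant, giving 0x2F994FC0791E5402.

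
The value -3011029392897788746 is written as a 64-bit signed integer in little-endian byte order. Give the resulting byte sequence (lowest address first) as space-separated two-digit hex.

B6 34 11 64 B8 AC 36 D6

Two's complement of -3011029392897788746 in 64 bits: 3011029392897788746 = 0x29C953479BEECB4A; invert → 0xD636ACB8641134B5; add 1 → 0xD636ACB8641134B6.
Split into bytes (most-significant first): D6 36 AC B8 64 11 34 B6.
Little-endian: lowest address holds the least-significant byte.
So at ascending addresses the bytes are B6 34 11 64 B8 AC 36 D6.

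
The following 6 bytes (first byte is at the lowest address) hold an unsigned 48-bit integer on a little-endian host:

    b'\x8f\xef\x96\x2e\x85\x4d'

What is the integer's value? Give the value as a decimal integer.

85234407632783

Little-endian: lowest address holds the least-significant byte.
Reassemble most-significant byte first: 4D 85 2E 96 EF 8F → 0x4D852E96EF8F.
0x4D852E96EF8F = 85234407632783.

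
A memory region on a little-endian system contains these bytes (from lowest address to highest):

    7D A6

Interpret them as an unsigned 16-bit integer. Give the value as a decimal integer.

42621

Little-endian stores the least-significant byte at the lowest address.
Reassemble most-significant byte first: A6 7D → 0xA67D.
0xA67D = 42621.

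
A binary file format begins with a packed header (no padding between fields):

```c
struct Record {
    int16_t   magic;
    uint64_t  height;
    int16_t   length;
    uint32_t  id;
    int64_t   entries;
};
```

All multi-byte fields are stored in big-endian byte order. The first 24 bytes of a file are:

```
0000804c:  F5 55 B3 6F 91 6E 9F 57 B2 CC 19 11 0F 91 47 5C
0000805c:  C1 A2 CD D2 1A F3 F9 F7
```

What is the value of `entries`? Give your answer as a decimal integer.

`entries` follows `magic` (2 B), `height` (8 B), `length` (2 B), `id` (4 B), so it starts at offset 2 + 8 + 2 + 4 = 16 and occupies 8 bytes.
Bytes at offsets 16..23: C1 A2 CD D2 1A F3 F9 F7.
Big-endian: lowest address holds the most-significant byte.
The bytes are already most-significant first: 0xC1A2CDD21AF3F9F7.
Top bit is set, so as a signed 64-bit value this is 0xC1A2CDD21AF3F9F7 − 2^64 = -4493803175883310601.

-4493803175883310601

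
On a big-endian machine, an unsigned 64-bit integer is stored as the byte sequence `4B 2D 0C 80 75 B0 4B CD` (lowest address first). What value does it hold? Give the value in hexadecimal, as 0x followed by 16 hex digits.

0x4B2D0C8075B04BCD

In big-endian order the high byte comes first in memory.
The bytes are already most-significant first: 0x4B2D0C8075B04BCD.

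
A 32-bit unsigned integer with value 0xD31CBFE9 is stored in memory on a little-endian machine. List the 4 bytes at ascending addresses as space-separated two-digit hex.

E9 BF 1C D3

Split into bytes (most-significant first): D3 1C BF E9.
Little-endian: lowest address holds the least-significant byte.
So at ascending addresses the bytes are E9 BF 1C D3.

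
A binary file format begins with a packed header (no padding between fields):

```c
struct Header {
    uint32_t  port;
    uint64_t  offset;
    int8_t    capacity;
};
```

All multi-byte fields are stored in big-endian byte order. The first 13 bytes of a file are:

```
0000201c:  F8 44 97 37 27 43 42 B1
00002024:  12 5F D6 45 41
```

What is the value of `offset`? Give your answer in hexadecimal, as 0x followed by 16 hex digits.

0x274342B1125FD645

`offset` follows `port` (4 bytes), so it starts at byte offset 4 and occupies 8 bytes.
Bytes at offsets 4..11: 27 43 42 B1 12 5F D6 45.
In big-endian order the high byte comes first in memory.
The bytes are already most-significant first: 0x274342B1125FD645.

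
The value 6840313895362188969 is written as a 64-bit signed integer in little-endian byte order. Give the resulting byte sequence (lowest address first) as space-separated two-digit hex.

A9 56 3B 0D 3F AD ED 5E

6840313895362188969 in hexadecimal, padded to 64 bits, is 0x5EEDAD3F0D3B56A9.
Split into bytes (most-significant first): 5E ED AD 3F 0D 3B 56 A9.
In little-endian order the low byte comes first in memory.
So at ascending addresses the bytes are A9 56 3B 0D 3F AD ED 5E.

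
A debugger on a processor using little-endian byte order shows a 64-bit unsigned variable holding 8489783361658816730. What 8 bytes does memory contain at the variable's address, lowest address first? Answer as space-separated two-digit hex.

DA 08 B2 93 FC C4 D1 75

8489783361658816730 in hexadecimal, padded to 64 bits, is 0x75D1C4FC93B208DA.
Split into bytes (most-significant first): 75 D1 C4 FC 93 B2 08 DA.
Little-endian: lowest address holds the least-significant byte.
So at ascending addresses the bytes are DA 08 B2 93 FC C4 D1 75.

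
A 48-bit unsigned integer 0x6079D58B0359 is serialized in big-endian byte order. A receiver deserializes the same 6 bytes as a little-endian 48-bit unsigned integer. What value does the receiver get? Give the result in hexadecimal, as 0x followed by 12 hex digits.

0x59038BD57960

Stored big-endian, the bytes at ascending addresses are 60 79 D5 8B 03 59.
Read back as little-endian, the first byte is least significant, giving 0x59038BD57960.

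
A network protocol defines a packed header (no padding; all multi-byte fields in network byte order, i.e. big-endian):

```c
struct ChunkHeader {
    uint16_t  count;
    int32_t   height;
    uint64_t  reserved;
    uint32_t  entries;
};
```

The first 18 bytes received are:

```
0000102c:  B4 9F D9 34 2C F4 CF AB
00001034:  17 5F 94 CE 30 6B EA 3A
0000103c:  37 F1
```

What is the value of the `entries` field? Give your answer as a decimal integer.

`entries` follows `count` (2 B), `height` (4 B), `reserved` (8 B), so it starts at offset 2 + 4 + 8 = 14 and occupies 4 bytes.
Bytes at offsets 14..17: EA 3A 37 F1.
In big-endian order the high byte comes first in memory.
The bytes are already most-significant first: 0xEA3A37F1.
0xEA3A37F1 = 3929683953.

3929683953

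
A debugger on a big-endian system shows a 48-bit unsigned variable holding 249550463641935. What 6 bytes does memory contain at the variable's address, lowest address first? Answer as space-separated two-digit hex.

E2 F6 FE BD 29 4F

249550463641935 in hexadecimal, padded to 48 bits, is 0xE2F6FEBD294F.
Split into bytes (most-significant first): E2 F6 FE BD 29 4F.
In big-endian order the high byte comes first in memory.
So the memory order matches the most-significant-first order: E2 F6 FE BD 29 4F.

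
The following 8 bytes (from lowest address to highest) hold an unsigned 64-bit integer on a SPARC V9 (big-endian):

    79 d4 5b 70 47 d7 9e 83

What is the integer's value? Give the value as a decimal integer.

8778742111451717251

In big-endian order the high byte comes first in memory.
The bytes are already most-significant first: 0x79D45B7047D79E83.
0x79D45B7047D79E83 = 8778742111451717251.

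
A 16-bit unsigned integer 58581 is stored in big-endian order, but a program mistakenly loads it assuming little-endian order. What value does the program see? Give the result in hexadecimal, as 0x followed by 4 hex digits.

0xD5E4

58581 in 16-bit hexadecimal is 0xE4D5.
Stored big-endian, the bytes at ascending addresses are E4 D5.
Read back as little-endian, the first byte is least significant, giving 0xD5E4.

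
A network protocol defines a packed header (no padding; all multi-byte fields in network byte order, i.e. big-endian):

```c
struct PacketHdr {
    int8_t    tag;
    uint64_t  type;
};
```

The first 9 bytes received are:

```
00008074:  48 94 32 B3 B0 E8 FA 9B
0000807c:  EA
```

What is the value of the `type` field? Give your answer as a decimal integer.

10678795238853221354

`type` follows `tag` (1 byte), so it starts at byte offset 1 and occupies 8 bytes.
Bytes at offsets 1..8: 94 32 B3 B0 E8 FA 9B EA.
In big-endian order the high byte comes first in memory.
The bytes are already most-significant first: 0x9432B3B0E8FA9BEA.
0x9432B3B0E8FA9BEA = 10678795238853221354.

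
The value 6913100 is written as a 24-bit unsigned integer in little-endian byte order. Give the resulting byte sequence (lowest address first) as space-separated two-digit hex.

6913100 in hexadecimal, padded to 24 bits, is 0x697C4C.
Split into bytes (most-significant first): 69 7C 4C.
Little-endian: lowest address holds the least-significant byte.
So at ascending addresses the bytes are 4C 7C 69.

4C 7C 69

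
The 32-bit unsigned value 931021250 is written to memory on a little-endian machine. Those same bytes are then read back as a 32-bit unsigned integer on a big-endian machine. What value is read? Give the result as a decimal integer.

3259072055

931021250 in 32-bit hexadecimal is 0x377E41C2.
Stored little-endian, the bytes at ascending addresses are C2 41 7E 37.
Read back as big-endian, the last byte is least significant, giving 0xC2417E37.
0xC2417E37 = 3259072055.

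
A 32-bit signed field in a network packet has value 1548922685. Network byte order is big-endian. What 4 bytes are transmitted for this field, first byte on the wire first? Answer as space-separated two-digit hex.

1548922685 in hexadecimal, padded to 32 bits, is 0x5C52AF3D.
Split into bytes (most-significant first): 5C 52 AF 3D.
Big-endian: lowest address holds the most-significant byte.
So the memory order matches the most-significant-first order: 5C 52 AF 3D.

5C 52 AF 3D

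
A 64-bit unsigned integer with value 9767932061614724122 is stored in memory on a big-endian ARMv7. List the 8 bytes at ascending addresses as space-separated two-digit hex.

9767932061614724122 in hexadecimal, padded to 64 bits, is 0x878EAA7512B1D41A.
Split into bytes (most-significant first): 87 8E AA 75 12 B1 D4 1A.
Big-endian: lowest address holds the most-significant byte.
So the memory order matches the most-significant-first order: 87 8E AA 75 12 B1 D4 1A.

87 8E AA 75 12 B1 D4 1A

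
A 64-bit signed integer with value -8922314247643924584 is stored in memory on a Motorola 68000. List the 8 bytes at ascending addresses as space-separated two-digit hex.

Two's complement of -8922314247643924584 in 64 bits: 8922314247643924584 = 0x7BD26D8929390868; invert → 0x842D9276D6C6F797; add 1 → 0x842D9276D6C6F798.
Split into bytes (most-significant first): 84 2D 92 76 D6 C6 F7 98.
Big-endian: lowest address holds the most-significant byte.
So the memory order matches the most-significant-first order: 84 2D 92 76 D6 C6 F7 98.

84 2D 92 76 D6 C6 F7 98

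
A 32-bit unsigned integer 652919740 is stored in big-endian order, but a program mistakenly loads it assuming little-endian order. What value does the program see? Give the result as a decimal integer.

3166956070

652919740 in 32-bit hexadecimal is 0x26EAC3BC.
Stored big-endian, the bytes at ascending addresses are 26 EA C3 BC.
Read back as little-endian, the first byte is least significant, giving 0xBCC3EA26.
0xBCC3EA26 = 3166956070.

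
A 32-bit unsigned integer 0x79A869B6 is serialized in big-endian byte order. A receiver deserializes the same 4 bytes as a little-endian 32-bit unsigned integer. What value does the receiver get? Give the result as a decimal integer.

Stored big-endian, the bytes at ascending addresses are 79 A8 69 B6.
Read back as little-endian, the first byte is least significant, giving 0xB669A879.
0xB669A879 = 3060377721.

3060377721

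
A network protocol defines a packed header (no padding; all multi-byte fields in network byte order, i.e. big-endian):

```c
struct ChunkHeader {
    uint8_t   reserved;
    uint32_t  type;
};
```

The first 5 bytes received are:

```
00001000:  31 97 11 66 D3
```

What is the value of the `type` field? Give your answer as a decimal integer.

`type` follows `reserved` (1 byte), so it starts at byte offset 1 and occupies 4 bytes.
Bytes at offsets 1..4: 97 11 66 D3.
Big-endian stores the most-significant byte at the lowest address.
The bytes are already most-significant first: 0x971166D3.
0x971166D3 = 2534500051.

2534500051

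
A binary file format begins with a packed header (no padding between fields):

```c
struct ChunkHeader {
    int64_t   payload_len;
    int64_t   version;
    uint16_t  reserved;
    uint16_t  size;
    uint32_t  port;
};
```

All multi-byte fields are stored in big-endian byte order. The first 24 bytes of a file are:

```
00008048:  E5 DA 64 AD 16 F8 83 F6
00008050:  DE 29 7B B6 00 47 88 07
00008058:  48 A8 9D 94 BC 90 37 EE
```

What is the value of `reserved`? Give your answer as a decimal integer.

`reserved` follows `payload_len` (8 B), `version` (8 B), so it starts at offset 8 + 8 = 16 and occupies 2 bytes.
Bytes at offsets 16..17: 48 A8.
Big-endian: lowest address holds the most-significant byte.
The bytes are already most-significant first: 0x48A8.
0x48A8 = 18600.

18600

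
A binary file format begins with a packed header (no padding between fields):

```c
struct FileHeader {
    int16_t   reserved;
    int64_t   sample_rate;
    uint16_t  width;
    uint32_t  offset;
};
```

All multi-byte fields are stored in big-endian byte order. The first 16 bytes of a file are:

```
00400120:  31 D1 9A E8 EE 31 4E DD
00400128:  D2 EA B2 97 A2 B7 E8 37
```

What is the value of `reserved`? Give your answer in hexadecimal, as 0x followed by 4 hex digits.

`reserved` is the first field, at byte offset 0, occupying 2 bytes.
Bytes at offsets 0..1: 31 D1.
In big-endian order the high byte comes first in memory.
The bytes are already most-significant first: 0x31D1.

0x31D1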